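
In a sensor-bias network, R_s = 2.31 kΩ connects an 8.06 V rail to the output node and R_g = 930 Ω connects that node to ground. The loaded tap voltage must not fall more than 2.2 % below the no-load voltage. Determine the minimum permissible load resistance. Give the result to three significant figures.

R_L(min) ≈ 29.5 kΩ

Output resistance R_th = R_s‖R_g = (2310 × 930)/3240 = 663.1 Ω.
The fractional drop is R_th/(R_th + R_L); requiring this ≤ 0.0220 gives R_L ≥ R_th(1/0.0220 − 1) = 663.1 × 44.45 = 29.5 kΩ.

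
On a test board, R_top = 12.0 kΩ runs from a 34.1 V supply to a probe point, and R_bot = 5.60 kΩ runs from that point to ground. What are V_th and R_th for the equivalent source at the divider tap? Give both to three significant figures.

V_th = 10.8 V, R_th = 3.82 kΩ

V_th is the open-circuit tap voltage: 34.1 × 5.60/(12.0 + 5.60) = 10.8 V.
With the supply zeroed, R_top and R_bot appear in parallel from the tap: R_th = R_top‖R_bot = (12.0 × 5.60)/17.60 = 3.82 kΩ.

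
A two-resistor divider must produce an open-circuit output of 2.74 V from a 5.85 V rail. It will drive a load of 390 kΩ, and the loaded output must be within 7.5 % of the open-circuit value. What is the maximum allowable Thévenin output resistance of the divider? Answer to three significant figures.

R_th ≤ 31.6 kΩ

Loading drop = R_th/(R_th + R_L) ≤ 0.0750, so R_th ≤ R_L · ε/(1−ε) = 390 kΩ × 0.0750/0.9250 = 31.6 kΩ.
(Any R1, R2 with R2/(R1+R2) = 0.468 and R1‖R2 ≤ 31.6 kΩ will meet the spec.)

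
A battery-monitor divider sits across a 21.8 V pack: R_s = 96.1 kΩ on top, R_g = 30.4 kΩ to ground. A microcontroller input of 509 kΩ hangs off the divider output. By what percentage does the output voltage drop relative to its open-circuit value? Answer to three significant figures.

The divider's output (Thévenin) resistance is R_s‖R_g = 23.09 kΩ.
Fractional drop under load = R_th/(R_th + R_L) = 23.09 / (23.09 + 509) = 0.04340.
So the output falls by 4.34 %.

4.34 %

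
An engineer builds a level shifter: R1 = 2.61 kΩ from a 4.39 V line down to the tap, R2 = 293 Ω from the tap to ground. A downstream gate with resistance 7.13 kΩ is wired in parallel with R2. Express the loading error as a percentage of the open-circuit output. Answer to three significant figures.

3.56 %

The divider's output (Thévenin) resistance is R1‖R2 = 263.4 Ω.
Fractional drop under load = R_th/(R_th + R_L) = 263.4 / (263.4 + 7130) = 0.03563.
So the output falls by 3.56 %.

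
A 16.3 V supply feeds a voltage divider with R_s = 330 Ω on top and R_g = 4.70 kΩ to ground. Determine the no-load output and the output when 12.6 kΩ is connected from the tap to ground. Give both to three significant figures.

Unloaded: 15.2 V; loaded: 14.9 V

Open-circuit: V = 16.3 × 4700/(330 + 4700) = 15.2 V.
With the load, R_g becomes R_g‖R_L = 3423 Ω, so V = 16.3 × 3423/3753 = 14.9 V.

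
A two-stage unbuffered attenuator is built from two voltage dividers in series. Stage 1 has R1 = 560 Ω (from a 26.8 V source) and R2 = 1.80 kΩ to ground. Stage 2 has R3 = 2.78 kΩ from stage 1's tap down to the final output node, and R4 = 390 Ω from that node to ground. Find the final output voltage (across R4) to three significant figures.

Stage 2 presents R3+R4 = 3170 Ω as a load on stage 1's tap.
Stage 1's lower leg becomes R2‖(R3+R4) = 1148 Ω, so V_mid = 26.8 × 1148/1708 = 18.01 V.
Stage 2 is itself unloaded: V_out = V_mid × R4/(R3+R4) = 18.01 × 390/3170 = 2.22 V.

V_out ≈ 2.22 V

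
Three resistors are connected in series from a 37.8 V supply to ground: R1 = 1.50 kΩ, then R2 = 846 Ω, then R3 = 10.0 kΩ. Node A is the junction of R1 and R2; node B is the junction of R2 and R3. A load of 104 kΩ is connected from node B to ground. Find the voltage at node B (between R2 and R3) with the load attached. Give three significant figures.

V ≈ 30.1 V

At node B, R3 is in parallel with the load: R3‖R_L = 9123 Ω.
Below node A the resistance is R2 + (R3‖R_L) = 9969 Ω, so V_A = 37.8 × 9969/11470 = 32.86 V.
Then V_B = V_A × (R3‖R_L)/(R2 + R3‖R_L) = 32.86 × 9123/9969 = 30.1 V.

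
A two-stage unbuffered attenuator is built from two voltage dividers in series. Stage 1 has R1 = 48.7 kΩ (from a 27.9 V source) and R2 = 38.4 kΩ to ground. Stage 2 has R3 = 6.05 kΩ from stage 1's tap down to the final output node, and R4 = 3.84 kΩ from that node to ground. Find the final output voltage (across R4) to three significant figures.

Stage 2 presents R3+R4 = 9.890 kΩ as a load on stage 1's tap.
Stage 1's lower leg becomes R2‖(R3+R4) = 7.864 kΩ, so V_mid = 27.9 × 7.864/56.56 = 3.879 V.
Stage 2 is itself unloaded: V_out = V_mid × R4/(R3+R4) = 3.879 × 3.84/9.890 = 1.51 V.

V_out ≈ 1.51 V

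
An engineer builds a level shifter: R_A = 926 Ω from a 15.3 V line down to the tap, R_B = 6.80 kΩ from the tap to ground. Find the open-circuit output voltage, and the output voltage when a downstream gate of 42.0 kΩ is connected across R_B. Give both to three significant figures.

Unloaded: 13.5 V; loaded: 13.2 V

Open-circuit: V = 15.3 × 6800/(926 + 6800) = 13.5 V.
With the load, R_B becomes R_B‖R_L = 5852 Ω, so V = 15.3 × 5852/6778 = 13.2 V.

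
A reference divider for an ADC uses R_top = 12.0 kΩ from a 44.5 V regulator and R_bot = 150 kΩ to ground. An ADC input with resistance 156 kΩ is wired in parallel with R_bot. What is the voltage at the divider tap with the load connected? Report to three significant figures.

The load sits in parallel with R_bot: R_bot‖R_L = (150 × 156) / (150 + 156) = 76.47 kΩ.
V_out = 44.5 × 76.47 / (12.0 + 76.47) = 44.5 × 76.47/88.47 = 38.5 V.
(Unloaded it would have been 41.2 V.)

V_out ≈ 38.5 V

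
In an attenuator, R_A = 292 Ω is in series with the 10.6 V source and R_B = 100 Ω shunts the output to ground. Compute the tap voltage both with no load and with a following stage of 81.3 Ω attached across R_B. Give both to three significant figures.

Open-circuit: V = 10.6 × 100/(292 + 100) = 2.70 V.
With the load, R_B becomes R_B‖R_L = 44.84 Ω, so V = 10.6 × 44.84/336.8 = 1.41 V.

Unloaded: 2.70 V; loaded: 1.41 V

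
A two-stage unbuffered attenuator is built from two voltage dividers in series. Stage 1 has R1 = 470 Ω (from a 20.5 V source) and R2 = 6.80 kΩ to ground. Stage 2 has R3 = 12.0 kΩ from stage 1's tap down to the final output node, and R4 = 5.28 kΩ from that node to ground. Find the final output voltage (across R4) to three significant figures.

V_out ≈ 5.71 V

Stage 2 presents R3+R4 = 17280 Ω as a load on stage 1's tap.
Stage 1's lower leg becomes R2‖(R3+R4) = 4880 Ω, so V_mid = 20.5 × 4880/5350 = 18.70 V.
Stage 2 is itself unloaded: V_out = V_mid × R4/(R3+R4) = 18.70 × 5280/17280 = 5.71 V.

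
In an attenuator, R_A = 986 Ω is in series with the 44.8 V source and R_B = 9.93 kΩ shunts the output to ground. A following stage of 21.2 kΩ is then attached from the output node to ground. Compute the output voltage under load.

The load sits in parallel with R_B: R_B‖R_L = (9930 × 21200) / (9930 + 21200) = 6762 Ω.
V_out = 44.8 × 6762 / (986 + 6762) = 44.8 × 6762/7748 = 39.1 V.

V_out ≈ 39.1 V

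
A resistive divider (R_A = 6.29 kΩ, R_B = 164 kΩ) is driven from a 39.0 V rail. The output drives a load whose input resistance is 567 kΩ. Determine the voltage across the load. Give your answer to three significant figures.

The load sits in parallel with R_B: R_B‖R_L = (164 × 567) / (164 + 567) = 127.2 kΩ.
V_out = 39.0 × 127.2 / (6.29 + 127.2) = 39.0 × 127.2/133.5 = 37.2 V.

V_out ≈ 37.2 V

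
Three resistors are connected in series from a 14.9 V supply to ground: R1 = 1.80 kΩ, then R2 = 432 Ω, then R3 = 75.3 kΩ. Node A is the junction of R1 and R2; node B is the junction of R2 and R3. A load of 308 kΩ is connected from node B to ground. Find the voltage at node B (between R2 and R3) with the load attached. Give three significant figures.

V ≈ 14.4 V

At node B, R3 is in parallel with the load: R3‖R_L = 60510 Ω.
Below node A the resistance is R2 + (R3‖R_L) = 60940 Ω, so V_A = 14.9 × 60940/62740 = 14.47 V.
Then V_B = V_A × (R3‖R_L)/(R2 + R3‖R_L) = 14.47 × 60510/60940 = 14.4 V.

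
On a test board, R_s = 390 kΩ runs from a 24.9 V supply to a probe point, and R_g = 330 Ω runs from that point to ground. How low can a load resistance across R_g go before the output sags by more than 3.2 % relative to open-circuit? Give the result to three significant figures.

Output resistance R_th = R_s‖R_g = (390000 × 330)/390300 = 329.7 Ω.
The fractional drop is R_th/(R_th + R_L); requiring this ≤ 0.0320 gives R_L ≥ R_th(1/0.0320 − 1) = 329.7 × 30.25 = 9.97 kΩ.

R_L(min) ≈ 9.97 kΩ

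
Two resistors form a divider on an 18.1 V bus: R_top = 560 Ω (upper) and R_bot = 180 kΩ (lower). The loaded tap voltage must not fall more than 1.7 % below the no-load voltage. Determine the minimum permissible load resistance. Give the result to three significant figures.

Output resistance R_th = R_top‖R_bot = (560 × 180000)/180600 = 558.3 Ω.
The fractional drop is R_th/(R_th + R_L); requiring this ≤ 0.0170 gives R_L ≥ R_th(1/0.0170 − 1) = 558.3 × 57.82 = 32.3 kΩ.

R_L(min) ≈ 32.3 kΩ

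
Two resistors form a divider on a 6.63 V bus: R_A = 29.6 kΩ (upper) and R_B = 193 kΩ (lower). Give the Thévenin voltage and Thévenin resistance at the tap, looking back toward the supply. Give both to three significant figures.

V_th is the open-circuit tap voltage: 6.63 × 193/(29.6 + 193) = 5.75 V.
With the supply zeroed, R_A and R_B appear in parallel from the tap: R_th = R_A‖R_B = (29.6 × 193)/222.6 = 25.7 kΩ.

V_th = 5.75 V, R_th = 25.7 kΩ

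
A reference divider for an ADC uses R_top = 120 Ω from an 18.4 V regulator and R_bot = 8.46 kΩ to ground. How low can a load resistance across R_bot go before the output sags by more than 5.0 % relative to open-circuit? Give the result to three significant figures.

Output resistance R_th = R_top‖R_bot = (120 × 8460)/8580 = 118.3 Ω.
The fractional drop is R_th/(R_th + R_L); requiring this ≤ 0.0500 gives R_L ≥ R_th(1/0.0500 − 1) = 118.3 × 19.00 = 2.25 kΩ.

R_L(min) ≈ 2.25 kΩ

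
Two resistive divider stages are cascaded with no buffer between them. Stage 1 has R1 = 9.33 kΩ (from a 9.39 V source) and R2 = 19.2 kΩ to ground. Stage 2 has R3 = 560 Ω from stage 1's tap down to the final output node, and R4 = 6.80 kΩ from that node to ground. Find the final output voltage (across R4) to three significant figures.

V_out ≈ 3.15 V

Stage 2 presents R3+R4 = 7360 Ω as a load on stage 1's tap.
Stage 1's lower leg becomes R2‖(R3+R4) = 5320 Ω, so V_mid = 9.39 × 5320/14650 = 3.410 V.
Stage 2 is itself unloaded: V_out = V_mid × R4/(R3+R4) = 3.410 × 6800/7360 = 3.15 V.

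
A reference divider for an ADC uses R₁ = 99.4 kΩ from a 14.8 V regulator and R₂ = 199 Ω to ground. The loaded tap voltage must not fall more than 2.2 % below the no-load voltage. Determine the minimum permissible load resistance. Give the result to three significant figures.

Output resistance R_th = R₁‖R₂ = (99400 × 199)/99600 = 198.6 Ω.
The fractional drop is R_th/(R_th + R_L); requiring this ≤ 0.0220 gives R_L ≥ R_th(1/0.0220 − 1) = 198.6 × 44.45 = 8.83 kΩ.

R_L(min) ≈ 8.83 kΩ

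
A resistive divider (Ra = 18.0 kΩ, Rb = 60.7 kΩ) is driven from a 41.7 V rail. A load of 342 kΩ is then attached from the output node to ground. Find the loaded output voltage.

V_out ≈ 30.9 V

The load sits in parallel with Rb: Rb‖R_L = (60.7 × 342) / (60.7 + 342) = 51.55 kΩ.
V_out = 41.7 × 51.55 / (18.0 + 51.55) = 41.7 × 51.55/69.55 = 30.9 V.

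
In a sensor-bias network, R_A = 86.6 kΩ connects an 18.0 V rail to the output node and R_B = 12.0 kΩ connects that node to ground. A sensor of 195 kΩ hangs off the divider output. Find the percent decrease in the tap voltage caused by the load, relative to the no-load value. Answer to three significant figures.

5.13 %

The divider's output (Thévenin) resistance is R_A‖R_B = 10.54 kΩ.
Fractional drop under load = R_th/(R_th + R_L) = 10.54 / (10.54 + 195) = 0.05128.
So the output falls by 5.13 %.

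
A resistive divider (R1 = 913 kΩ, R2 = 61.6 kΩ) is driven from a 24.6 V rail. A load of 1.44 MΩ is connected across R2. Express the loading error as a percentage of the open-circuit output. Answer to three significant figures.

3.85 %

The divider's output (Thévenin) resistance is R1‖R2 = 57.71 kΩ.
Fractional drop under load = R_th/(R_th + R_L) = 57.71 / (57.71 + 1440) = 0.03853.
So the output falls by 3.85 %.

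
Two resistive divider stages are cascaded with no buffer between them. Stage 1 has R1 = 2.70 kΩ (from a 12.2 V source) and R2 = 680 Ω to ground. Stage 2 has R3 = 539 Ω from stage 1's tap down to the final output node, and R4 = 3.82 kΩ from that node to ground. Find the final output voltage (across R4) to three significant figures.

V_out ≈ 1.91 V

Stage 2 presents R3+R4 = 4359 Ω as a load on stage 1's tap.
Stage 1's lower leg becomes R2‖(R3+R4) = 588.2 Ω, so V_mid = 12.2 × 588.2/3288 = 2.182 V.
Stage 2 is itself unloaded: V_out = V_mid × R4/(R3+R4) = 2.182 × 3820/4359 = 1.91 V.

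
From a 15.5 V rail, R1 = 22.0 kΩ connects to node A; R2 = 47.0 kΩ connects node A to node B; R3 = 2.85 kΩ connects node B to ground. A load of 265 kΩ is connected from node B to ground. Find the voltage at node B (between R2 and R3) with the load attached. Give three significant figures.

At node B, R3 is in parallel with the load: R3‖R_L = 2.820 kΩ.
Below node A the resistance is R2 + (R3‖R_L) = 49.82 kΩ, so V_A = 15.5 × 49.82/71.82 = 10.75 V.
Then V_B = V_A × (R3‖R_L)/(R2 + R3‖R_L) = 10.75 × 2.820/49.82 = 0.609 V.

V ≈ 0.609 V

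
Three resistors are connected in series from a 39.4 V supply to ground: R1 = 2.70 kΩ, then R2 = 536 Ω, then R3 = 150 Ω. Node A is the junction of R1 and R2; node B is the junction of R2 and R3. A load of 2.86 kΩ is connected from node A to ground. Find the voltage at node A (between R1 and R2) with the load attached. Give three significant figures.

Below node A the series string R2+R3 = 686.0 Ω sits in parallel with the 2860 Ω load: 553.3 Ω.
V_A = 39.4 × 553.3/(2700 + 553.3) = 6.70 V.

V ≈ 6.70 V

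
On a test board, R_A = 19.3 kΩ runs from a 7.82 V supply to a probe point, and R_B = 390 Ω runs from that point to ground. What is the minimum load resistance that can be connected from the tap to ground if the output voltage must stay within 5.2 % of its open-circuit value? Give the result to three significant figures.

R_L(min) ≈ 6.97 kΩ

Output resistance R_th = R_A‖R_B = (19300 × 390)/19690 = 382.3 Ω.
The fractional drop is R_th/(R_th + R_L); requiring this ≤ 0.0520 gives R_L ≥ R_th(1/0.0520 − 1) = 382.3 × 18.23 = 6.97 kΩ.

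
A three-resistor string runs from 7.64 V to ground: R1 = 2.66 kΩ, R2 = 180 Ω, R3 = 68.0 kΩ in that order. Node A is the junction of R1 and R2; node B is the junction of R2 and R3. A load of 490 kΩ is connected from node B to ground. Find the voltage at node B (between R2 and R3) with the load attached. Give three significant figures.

V ≈ 7.29 V

At node B, R3 is in parallel with the load: R3‖R_L = 59710 Ω.
Below node A the resistance is R2 + (R3‖R_L) = 59890 Ω, so V_A = 7.64 × 59890/62550 = 7.315 V.
Then V_B = V_A × (R3‖R_L)/(R2 + R3‖R_L) = 7.315 × 59710/59890 = 7.29 V.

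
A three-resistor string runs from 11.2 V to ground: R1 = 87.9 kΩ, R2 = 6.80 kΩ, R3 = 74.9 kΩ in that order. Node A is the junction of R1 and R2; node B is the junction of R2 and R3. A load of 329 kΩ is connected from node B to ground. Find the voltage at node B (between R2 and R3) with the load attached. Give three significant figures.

At node B, R3 is in parallel with the load: R3‖R_L = 61.01 kΩ.
Below node A the resistance is R2 + (R3‖R_L) = 67.81 kΩ, so V_A = 11.2 × 67.81/155.7 = 4.877 V.
Then V_B = V_A × (R3‖R_L)/(R2 + R3‖R_L) = 4.877 × 61.01/67.81 = 4.39 V.

V ≈ 4.39 V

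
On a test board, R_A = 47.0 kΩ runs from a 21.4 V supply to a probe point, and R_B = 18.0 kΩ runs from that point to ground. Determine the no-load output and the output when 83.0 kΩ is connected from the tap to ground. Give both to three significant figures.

Open-circuit: V = 21.4 × 18.0/(47.0 + 18.0) = 5.93 V.
With the load, R_B becomes R_B‖R_L = 14.79 kΩ, so V = 21.4 × 14.79/61.79 = 5.12 V.

Unloaded: 5.93 V; loaded: 5.12 V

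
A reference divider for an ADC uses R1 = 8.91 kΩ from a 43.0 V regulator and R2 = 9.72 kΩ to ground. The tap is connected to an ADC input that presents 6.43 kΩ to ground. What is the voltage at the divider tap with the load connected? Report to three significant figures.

The load sits in parallel with R2: R2‖R_L = (9.72 × 6.43) / (9.72 + 6.43) = 3.870 kΩ.
V_out = 43.0 × 3.870 / (8.91 + 3.870) = 43.0 × 3.870/12.78 = 13.0 V.
(Unloaded it would have been 22.4 V.)

V_out ≈ 13.0 V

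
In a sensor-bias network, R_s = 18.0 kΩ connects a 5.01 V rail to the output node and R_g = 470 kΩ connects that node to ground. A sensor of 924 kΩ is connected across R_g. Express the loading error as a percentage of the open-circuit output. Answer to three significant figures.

The divider's output (Thévenin) resistance is R_s‖R_g = 17.34 kΩ.
Fractional drop under load = R_th/(R_th + R_L) = 17.34 / (17.34 + 924) = 0.01842.
So the output falls by 1.84 %.

1.84 %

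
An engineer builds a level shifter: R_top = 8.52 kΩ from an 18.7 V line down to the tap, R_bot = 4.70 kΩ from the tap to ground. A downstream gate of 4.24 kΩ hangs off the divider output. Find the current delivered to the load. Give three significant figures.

I_L ≈ 0.915 mA

R_bot‖R_L = 2.229 kΩ; V_out = 18.7 × 2.229/10.75 = 3.878 V.
I_L = V_out / R_L = 3.878 / 4.24 kΩ = 0.915 mA.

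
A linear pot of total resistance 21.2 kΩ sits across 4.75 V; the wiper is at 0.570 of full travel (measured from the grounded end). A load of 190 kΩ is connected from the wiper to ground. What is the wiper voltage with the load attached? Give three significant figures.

The wiper splits the pot into (1−α)R = 9.116 kΩ above and αR = 12.08 kΩ below.
Lower section ‖ load = 11.36 kΩ.
V_wiper = 4.75 × 11.36/(9.116 + 11.36) = 2.64 V.

V ≈ 2.64 V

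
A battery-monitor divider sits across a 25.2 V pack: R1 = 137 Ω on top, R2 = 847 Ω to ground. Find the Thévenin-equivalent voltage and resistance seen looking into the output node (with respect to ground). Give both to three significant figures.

V_th is the open-circuit tap voltage: 25.2 × 847/(137 + 847) = 21.7 V.
With the supply zeroed, R1 and R2 appear in parallel from the tap: R_th = R1‖R2 = (137 × 847)/984.0 = 118 Ω.

V_th = 21.7 V, R_th = 118 Ω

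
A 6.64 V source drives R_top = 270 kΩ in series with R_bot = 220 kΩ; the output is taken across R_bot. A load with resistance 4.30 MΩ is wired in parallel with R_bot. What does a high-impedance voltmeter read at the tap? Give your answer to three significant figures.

The load sits in parallel with R_bot: R_bot‖R_L = (220 × 4300) / (220 + 4300) = 209.3 kΩ.
V_out = 6.64 × 209.3 / (270 + 209.3) = 6.64 × 209.3/479.3 = 2.90 V.
(Unloaded it would have been 2.98 V.)

V_out ≈ 2.90 V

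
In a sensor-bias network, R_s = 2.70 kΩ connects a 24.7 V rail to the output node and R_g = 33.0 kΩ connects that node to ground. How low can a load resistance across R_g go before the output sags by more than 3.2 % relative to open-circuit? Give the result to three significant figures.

Output resistance R_th = R_s‖R_g = (2.70 × 33.0)/35.70 = 2.496 kΩ.
The fractional drop is R_th/(R_th + R_L); requiring this ≤ 0.0320 gives R_L ≥ R_th(1/0.0320 − 1) = 2.496 × 30.25 = 75.5 kΩ.

R_L(min) ≈ 75.5 kΩ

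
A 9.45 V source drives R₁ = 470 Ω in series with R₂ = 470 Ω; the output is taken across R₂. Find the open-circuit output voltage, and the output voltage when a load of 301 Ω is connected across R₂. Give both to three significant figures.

Open-circuit: V = 9.45 × 470/(470 + 470) = 4.72 V.
With the load, R₂ becomes R₂‖R_L = 183.5 Ω, so V = 9.45 × 183.5/653.5 = 2.65 V.

Unloaded: 4.72 V; loaded: 2.65 V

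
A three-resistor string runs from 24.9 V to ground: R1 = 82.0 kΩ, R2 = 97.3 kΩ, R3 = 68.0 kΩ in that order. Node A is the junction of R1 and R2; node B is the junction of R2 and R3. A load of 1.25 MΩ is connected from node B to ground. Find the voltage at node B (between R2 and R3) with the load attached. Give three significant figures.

At node B, R3 is in parallel with the load: R3‖R_L = 64.49 kΩ.
Below node A the resistance is R2 + (R3‖R_L) = 161.8 kΩ, so V_A = 24.9 × 161.8/243.8 = 16.52 V.
Then V_B = V_A × (R3‖R_L)/(R2 + R3‖R_L) = 16.52 × 64.49/161.8 = 6.59 V.

V ≈ 6.59 V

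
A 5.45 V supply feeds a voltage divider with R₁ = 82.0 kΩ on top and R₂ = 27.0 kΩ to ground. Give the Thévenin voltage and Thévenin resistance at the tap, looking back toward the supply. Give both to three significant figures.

V_th = 1.35 V, R_th = 20.3 kΩ

V_th is the open-circuit tap voltage: 5.45 × 27.0/(82.0 + 27.0) = 1.35 V.
With the supply zeroed, R₁ and R₂ appear in parallel from the tap: R_th = R₁‖R₂ = (82.0 × 27.0)/109.0 = 20.3 kΩ.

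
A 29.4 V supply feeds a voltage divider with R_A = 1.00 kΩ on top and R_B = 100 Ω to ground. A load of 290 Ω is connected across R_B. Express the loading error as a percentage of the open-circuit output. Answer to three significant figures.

23.9 %

Unloaded V = 29.4 × 100/1100 = 2.673 V.
Loaded: R_B‖R_L = 74.36 Ω, giving V = 29.4 × 74.36/1074 = 2.035 V.
Drop = (2.673 − 2.035) / 2.673 = 23.9 %.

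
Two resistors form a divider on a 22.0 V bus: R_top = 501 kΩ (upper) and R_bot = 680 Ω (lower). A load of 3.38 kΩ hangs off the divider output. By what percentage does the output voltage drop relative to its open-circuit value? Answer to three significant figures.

The divider's output (Thévenin) resistance is R_top‖R_bot = 679.1 Ω.
Fractional drop under load = R_th/(R_th + R_L) = 679.1 / (679.1 + 3380) = 0.1673.
So the output falls by 16.7 %.

16.7 %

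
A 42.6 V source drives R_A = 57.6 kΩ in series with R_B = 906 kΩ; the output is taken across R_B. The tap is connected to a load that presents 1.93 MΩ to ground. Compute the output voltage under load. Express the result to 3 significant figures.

V_out ≈ 39.0 V

The load sits in parallel with R_B: R_B‖R_L = (906 × 1930) / (906 + 1930) = 616.6 kΩ.
V_out = 42.6 × 616.6 / (57.6 + 616.6) = 42.6 × 616.6/674.2 = 39.0 V.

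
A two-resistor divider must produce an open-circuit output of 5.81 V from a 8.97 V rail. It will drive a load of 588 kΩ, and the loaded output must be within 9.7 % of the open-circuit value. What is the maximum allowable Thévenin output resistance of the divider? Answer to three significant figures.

Loading drop = R_th/(R_th + R_L) ≤ 0.0970, so R_th ≤ R_L · ε/(1−ε) = 588 kΩ × 0.0970/0.9030 = 63.2 kΩ.
(Any R1, R2 with R2/(R1+R2) = 0.648 and R1‖R2 ≤ 63.2 kΩ will meet the spec.)

R_th ≤ 63.2 kΩ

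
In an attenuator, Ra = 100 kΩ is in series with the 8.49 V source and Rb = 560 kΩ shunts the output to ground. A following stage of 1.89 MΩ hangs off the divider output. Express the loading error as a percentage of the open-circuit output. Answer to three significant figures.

4.30 %

The divider's output (Thévenin) resistance is Ra‖Rb = 84.85 kΩ.
Fractional drop under load = R_th/(R_th + R_L) = 84.85 / (84.85 + 1890) = 0.04296.
So the output falls by 4.30 %.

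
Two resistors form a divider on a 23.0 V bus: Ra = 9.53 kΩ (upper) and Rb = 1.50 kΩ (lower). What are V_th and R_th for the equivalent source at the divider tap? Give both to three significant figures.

V_th is the open-circuit tap voltage: 23.0 × 1.50/(9.53 + 1.50) = 3.13 V.
With the supply zeroed, Ra and Rb appear in parallel from the tap: R_th = Ra‖Rb = (9.53 × 1.50)/11.03 = 1.30 kΩ.

V_th = 3.13 V, R_th = 1.30 kΩ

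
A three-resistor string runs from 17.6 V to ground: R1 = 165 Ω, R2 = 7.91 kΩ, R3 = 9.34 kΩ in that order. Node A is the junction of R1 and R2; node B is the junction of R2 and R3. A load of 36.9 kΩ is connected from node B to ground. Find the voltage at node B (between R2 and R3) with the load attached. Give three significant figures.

V ≈ 8.45 V

At node B, R3 is in parallel with the load: R3‖R_L = 7453 Ω.
Below node A the resistance is R2 + (R3‖R_L) = 15360 Ω, so V_A = 17.6 × 15360/15530 = 17.41 V.
Then V_B = V_A × (R3‖R_L)/(R2 + R3‖R_L) = 17.41 × 7453/15360 = 8.45 V.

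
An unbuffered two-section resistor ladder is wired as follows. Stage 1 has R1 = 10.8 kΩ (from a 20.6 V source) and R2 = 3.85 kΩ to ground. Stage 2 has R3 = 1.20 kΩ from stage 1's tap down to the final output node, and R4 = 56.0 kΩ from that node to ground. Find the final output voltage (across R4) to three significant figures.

Stage 2 presents R3+R4 = 57.20 kΩ as a load on stage 1's tap.
Stage 1's lower leg becomes R2‖(R3+R4) = 3.607 kΩ, so V_mid = 20.6 × 3.607/14.41 = 5.158 V.
Stage 2 is itself unloaded: V_out = V_mid × R4/(R3+R4) = 5.158 × 56.0/57.20 = 5.05 V.

V_out ≈ 5.05 V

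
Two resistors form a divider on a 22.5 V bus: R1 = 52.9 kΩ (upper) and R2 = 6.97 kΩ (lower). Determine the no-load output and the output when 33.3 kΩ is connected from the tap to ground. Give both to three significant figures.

Unloaded: 2.62 V; loaded: 2.21 V

Open-circuit: V = 22.5 × 6.97/(52.9 + 6.97) = 2.62 V.
With the load, R2 becomes R2‖R_L = 5.764 kΩ, so V = 22.5 × 5.764/58.66 = 2.21 V.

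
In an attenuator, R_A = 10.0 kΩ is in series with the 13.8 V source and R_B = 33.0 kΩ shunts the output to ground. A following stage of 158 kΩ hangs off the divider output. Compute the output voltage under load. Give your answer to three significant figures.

V_out ≈ 10.1 V

The load sits in parallel with R_B: R_B‖R_L = (33.0 × 158) / (33.0 + 158) = 27.30 kΩ.
V_out = 13.8 × 27.30 / (10.0 + 27.30) = 13.8 × 27.30/37.30 = 10.1 V.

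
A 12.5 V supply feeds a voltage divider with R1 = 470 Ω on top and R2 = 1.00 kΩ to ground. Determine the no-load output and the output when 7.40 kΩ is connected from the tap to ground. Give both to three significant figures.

Unloaded: 8.50 V; loaded: 8.15 V

Open-circuit: V = 12.5 × 1000/(470 + 1000) = 8.50 V.
With the load, R2 becomes R2‖R_L = 881.0 Ω, so V = 12.5 × 881.0/1351 = 8.15 V.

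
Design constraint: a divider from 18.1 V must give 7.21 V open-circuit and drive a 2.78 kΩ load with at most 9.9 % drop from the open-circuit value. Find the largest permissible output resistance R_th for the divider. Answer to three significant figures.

R_th ≤ 305 Ω

Loading drop = R_th/(R_th + R_L) ≤ 0.0990, so R_th ≤ R_L · ε/(1−ε) = 2.78 kΩ × 0.0990/0.9010 = 305 Ω.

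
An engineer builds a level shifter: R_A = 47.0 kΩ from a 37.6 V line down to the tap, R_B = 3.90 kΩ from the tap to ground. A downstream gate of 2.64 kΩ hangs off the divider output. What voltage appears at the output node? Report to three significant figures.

The load sits in parallel with R_B: R_B‖R_L = (3.90 × 2.64) / (3.90 + 2.64) = 1.574 kΩ.
V_out = 37.6 × 1.574 / (47.0 + 1.574) = 37.6 × 1.574/48.57 = 1.22 V.

V_out ≈ 1.22 V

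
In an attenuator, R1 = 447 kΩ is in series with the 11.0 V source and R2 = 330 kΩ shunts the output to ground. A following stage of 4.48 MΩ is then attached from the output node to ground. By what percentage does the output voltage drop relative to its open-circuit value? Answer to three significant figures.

The divider's output (Thévenin) resistance is R1‖R2 = 189.8 kΩ.
Fractional drop under load = R_th/(R_th + R_L) = 189.8 / (189.8 + 4480) = 0.04065.
So the output falls by 4.07 %.

4.07 %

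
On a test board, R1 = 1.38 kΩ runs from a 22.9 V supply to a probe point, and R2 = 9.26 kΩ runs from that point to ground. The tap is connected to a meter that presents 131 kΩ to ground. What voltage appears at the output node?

V_out ≈ 19.7 V

The load sits in parallel with R2: R2‖R_L = (9.26 × 131) / (9.26 + 131) = 8.649 kΩ.
V_out = 22.9 × 8.649 / (1.38 + 8.649) = 22.9 × 8.649/10.03 = 19.7 V.
(Unloaded it would have been 19.9 V.)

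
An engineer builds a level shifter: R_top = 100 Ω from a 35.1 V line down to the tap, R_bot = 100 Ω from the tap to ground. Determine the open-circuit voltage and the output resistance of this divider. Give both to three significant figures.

V_th = 17.6 V, R_th = 50.0 Ω

V_th is the open-circuit tap voltage: 35.1 × 100/(100 + 100) = 17.6 V.
With the supply zeroed, R_top and R_bot appear in parallel from the tap: R_th = R_top‖R_bot = (100 × 100)/200.0 = 50.0 Ω.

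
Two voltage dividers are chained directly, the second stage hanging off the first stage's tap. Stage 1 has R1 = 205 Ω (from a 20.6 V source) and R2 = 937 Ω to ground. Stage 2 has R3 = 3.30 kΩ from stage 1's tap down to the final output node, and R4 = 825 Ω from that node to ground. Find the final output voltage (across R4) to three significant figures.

Stage 2 presents R3+R4 = 4125 Ω as a load on stage 1's tap.
Stage 1's lower leg becomes R2‖(R3+R4) = 763.6 Ω, so V_mid = 20.6 × 763.6/968.6 = 16.24 V.
Stage 2 is itself unloaded: V_out = V_mid × R4/(R3+R4) = 16.24 × 825/4125 = 3.25 V.

V_out ≈ 3.25 V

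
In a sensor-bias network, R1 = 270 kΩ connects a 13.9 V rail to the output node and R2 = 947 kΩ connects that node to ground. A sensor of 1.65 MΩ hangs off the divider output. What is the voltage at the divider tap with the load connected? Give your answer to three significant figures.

V_out ≈ 9.59 V

The load sits in parallel with R2: R2‖R_L = (947 × 1650) / (947 + 1650) = 601.7 kΩ.
V_out = 13.9 × 601.7 / (270 + 601.7) = 13.9 × 601.7/871.7 = 9.59 V.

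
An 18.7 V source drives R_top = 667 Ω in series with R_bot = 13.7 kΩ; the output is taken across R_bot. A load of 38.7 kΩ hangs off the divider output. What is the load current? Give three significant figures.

I_L ≈ 0.453 mA

R_bot‖R_L = 10120 Ω; V_out = 18.7 × 10120/10790 = 17.54 V.
I_L = V_out / R_L = 17.54 / 38.7 kΩ = 0.453 mA.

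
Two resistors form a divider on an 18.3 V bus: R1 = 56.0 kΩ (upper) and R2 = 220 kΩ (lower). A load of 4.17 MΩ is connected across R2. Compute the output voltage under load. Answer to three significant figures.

V_out ≈ 14.4 V

The load sits in parallel with R2: R2‖R_L = (220 × 4170) / (220 + 4170) = 209.0 kΩ.
V_out = 18.3 × 209.0 / (56.0 + 209.0) = 18.3 × 209.0/265.0 = 14.4 V.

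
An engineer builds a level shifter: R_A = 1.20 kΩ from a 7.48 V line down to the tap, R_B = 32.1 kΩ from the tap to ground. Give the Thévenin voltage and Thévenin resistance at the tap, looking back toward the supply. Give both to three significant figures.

V_th = 7.21 V, R_th = 1.16 kΩ

V_th is the open-circuit tap voltage: 7.48 × 32.1/(1.20 + 32.1) = 7.21 V.
With the supply zeroed, R_A and R_B appear in parallel from the tap: R_th = R_A‖R_B = (1.20 × 32.1)/33.30 = 1.16 kΩ.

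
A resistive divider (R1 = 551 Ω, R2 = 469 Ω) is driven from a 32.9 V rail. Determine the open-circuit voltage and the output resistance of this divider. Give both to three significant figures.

V_th is the open-circuit tap voltage: 32.9 × 469/(551 + 469) = 15.1 V.
With the supply zeroed, R1 and R2 appear in parallel from the tap: R_th = R1‖R2 = (551 × 469)/1020 = 253 Ω.

V_th = 15.1 V, R_th = 253 Ω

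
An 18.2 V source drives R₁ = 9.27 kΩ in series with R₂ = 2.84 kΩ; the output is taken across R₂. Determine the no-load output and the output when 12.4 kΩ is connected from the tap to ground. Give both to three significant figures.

Unloaded: 4.27 V; loaded: 3.63 V

Open-circuit: V = 18.2 × 2.84/(9.27 + 2.84) = 4.27 V.
With the load, R₂ becomes R₂‖R_L = 2.311 kΩ, so V = 18.2 × 2.311/11.58 = 3.63 V.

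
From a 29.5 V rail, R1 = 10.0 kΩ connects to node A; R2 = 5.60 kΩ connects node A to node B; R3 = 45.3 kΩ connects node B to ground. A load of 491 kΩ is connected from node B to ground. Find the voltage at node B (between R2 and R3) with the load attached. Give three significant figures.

V ≈ 21.4 V

At node B, R3 is in parallel with the load: R3‖R_L = 41.47 kΩ.
Below node A the resistance is R2 + (R3‖R_L) = 47.07 kΩ, so V_A = 29.5 × 47.07/57.07 = 24.33 V.
Then V_B = V_A × (R3‖R_L)/(R2 + R3‖R_L) = 24.33 × 41.47/47.07 = 21.4 V.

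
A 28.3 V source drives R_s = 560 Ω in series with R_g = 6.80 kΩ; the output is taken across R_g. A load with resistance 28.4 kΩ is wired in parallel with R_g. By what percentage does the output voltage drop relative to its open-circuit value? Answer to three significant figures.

The divider's output (Thévenin) resistance is R_s‖R_g = 517.4 Ω.
Fractional drop under load = R_th/(R_th + R_L) = 517.4 / (517.4 + 28400) = 0.01789.
So the output falls by 1.79 %.

1.79 %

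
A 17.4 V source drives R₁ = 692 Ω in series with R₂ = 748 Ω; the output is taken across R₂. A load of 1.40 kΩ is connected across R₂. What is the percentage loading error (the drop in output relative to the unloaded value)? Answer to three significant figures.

Unloaded V = 17.4 × 748/1440 = 9.038 V.
Loaded: R₂‖R_L = 487.5 Ω, giving V = 17.4 × 487.5/1180 = 7.192 V.
Drop = (9.038 − 7.192) / 9.038 = 20.4 %.

20.4 %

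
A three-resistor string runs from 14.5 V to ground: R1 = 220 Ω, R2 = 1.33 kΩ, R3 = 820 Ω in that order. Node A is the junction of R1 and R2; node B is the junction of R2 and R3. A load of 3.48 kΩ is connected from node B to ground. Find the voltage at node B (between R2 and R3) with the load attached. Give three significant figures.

At node B, R3 is in parallel with the load: R3‖R_L = 663.6 Ω.
Below node A the resistance is R2 + (R3‖R_L) = 1994 Ω, so V_A = 14.5 × 1994/2214 = 13.06 V.
Then V_B = V_A × (R3‖R_L)/(R2 + R3‖R_L) = 13.06 × 663.6/1994 = 4.35 V.

V ≈ 4.35 V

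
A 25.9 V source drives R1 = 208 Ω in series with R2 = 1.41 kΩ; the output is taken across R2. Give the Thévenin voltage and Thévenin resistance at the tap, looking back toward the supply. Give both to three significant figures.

V_th is the open-circuit tap voltage: 25.9 × 1410/(208 + 1410) = 22.6 V.
With the supply zeroed, R1 and R2 appear in parallel from the tap: R_th = R1‖R2 = (208 × 1410)/1618 = 181 Ω.

V_th = 22.6 V, R_th = 181 Ω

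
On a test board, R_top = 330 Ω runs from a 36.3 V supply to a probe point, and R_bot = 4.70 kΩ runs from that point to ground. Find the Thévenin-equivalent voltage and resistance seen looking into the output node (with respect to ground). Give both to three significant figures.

V_th is the open-circuit tap voltage: 36.3 × 4700/(330 + 4700) = 33.9 V.
With the supply zeroed, R_top and R_bot appear in parallel from the tap: R_th = R_top‖R_bot = (330 × 4700)/5030 = 308 Ω.

V_th = 33.9 V, R_th = 308 Ω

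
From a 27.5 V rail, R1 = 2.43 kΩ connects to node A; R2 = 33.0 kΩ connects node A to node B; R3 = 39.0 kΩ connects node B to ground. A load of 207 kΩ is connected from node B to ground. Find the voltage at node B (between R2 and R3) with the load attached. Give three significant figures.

V ≈ 13.2 V

At node B, R3 is in parallel with the load: R3‖R_L = 32.82 kΩ.
Below node A the resistance is R2 + (R3‖R_L) = 65.82 kΩ, so V_A = 27.5 × 65.82/68.25 = 26.52 V.
Then V_B = V_A × (R3‖R_L)/(R2 + R3‖R_L) = 26.52 × 32.82/65.82 = 13.2 V.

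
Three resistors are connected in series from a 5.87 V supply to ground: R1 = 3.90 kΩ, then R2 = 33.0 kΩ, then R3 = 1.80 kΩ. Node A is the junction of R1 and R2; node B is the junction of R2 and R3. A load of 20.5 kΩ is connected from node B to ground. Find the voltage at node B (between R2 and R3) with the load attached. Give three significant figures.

V ≈ 0.252 V

At node B, R3 is in parallel with the load: R3‖R_L = 1.655 kΩ.
Below node A the resistance is R2 + (R3‖R_L) = 34.65 kΩ, so V_A = 5.87 × 34.65/38.55 = 5.276 V.
Then V_B = V_A × (R3‖R_L)/(R2 + R3‖R_L) = 5.276 × 1.655/34.65 = 0.252 V.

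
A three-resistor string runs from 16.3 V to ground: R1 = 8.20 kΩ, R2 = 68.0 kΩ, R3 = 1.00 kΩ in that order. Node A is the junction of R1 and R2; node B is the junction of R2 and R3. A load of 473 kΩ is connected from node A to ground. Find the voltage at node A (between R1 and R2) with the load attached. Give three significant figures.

Below node A the series string R2+R3 = 69.00 kΩ sits in parallel with the 473 kΩ load: 60.22 kΩ.
V_A = 16.3 × 60.22/(8.20 + 60.22) = 14.3 V.

V ≈ 14.3 V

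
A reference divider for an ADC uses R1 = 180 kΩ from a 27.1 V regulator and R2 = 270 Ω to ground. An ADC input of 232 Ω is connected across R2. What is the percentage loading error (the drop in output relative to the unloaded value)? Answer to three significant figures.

The divider's output (Thévenin) resistance is R1‖R2 = 269.6 Ω.
Fractional drop under load = R_th/(R_th + R_L) = 269.6 / (269.6 + 232) = 0.5375.
So the output falls by 53.7 %.

53.7 %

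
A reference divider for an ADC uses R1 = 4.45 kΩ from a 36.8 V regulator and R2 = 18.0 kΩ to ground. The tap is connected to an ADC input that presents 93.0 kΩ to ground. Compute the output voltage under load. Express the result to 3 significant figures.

V_out ≈ 28.4 V

The load sits in parallel with R2: R2‖R_L = (18.0 × 93.0) / (18.0 + 93.0) = 15.08 kΩ.
V_out = 36.8 × 15.08 / (4.45 + 15.08) = 36.8 × 15.08/19.53 = 28.4 V.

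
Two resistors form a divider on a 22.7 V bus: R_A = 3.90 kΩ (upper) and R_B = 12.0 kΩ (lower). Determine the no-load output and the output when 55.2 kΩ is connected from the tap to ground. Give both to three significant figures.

Open-circuit: V = 22.7 × 12.0/(3.90 + 12.0) = 17.1 V.
With the load, R_B becomes R_B‖R_L = 9.857 kΩ, so V = 22.7 × 9.857/13.76 = 16.3 V.

Unloaded: 17.1 V; loaded: 16.3 V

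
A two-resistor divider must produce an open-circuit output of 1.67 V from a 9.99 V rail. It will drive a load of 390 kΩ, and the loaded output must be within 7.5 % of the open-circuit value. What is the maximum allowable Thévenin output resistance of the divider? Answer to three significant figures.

Loading drop = R_th/(R_th + R_L) ≤ 0.0750, so R_th ≤ R_L · ε/(1−ε) = 390 kΩ × 0.0750/0.9250 = 31.6 kΩ.
(Any R1, R2 with R2/(R1+R2) = 0.167 and R1‖R2 ≤ 31.6 kΩ will meet the spec.)

R_th ≤ 31.6 kΩ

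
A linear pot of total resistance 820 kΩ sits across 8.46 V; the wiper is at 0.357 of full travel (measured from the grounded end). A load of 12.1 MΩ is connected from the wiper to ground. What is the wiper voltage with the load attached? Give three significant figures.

V ≈ 2.97 V

The wiper splits the pot into (1−α)R = 527.3 kΩ above and αR = 292.7 kΩ below.
Lower section ‖ load = 285.8 kΩ.
V_wiper = 8.46 × 285.8/(527.3 + 285.8) = 2.97 V.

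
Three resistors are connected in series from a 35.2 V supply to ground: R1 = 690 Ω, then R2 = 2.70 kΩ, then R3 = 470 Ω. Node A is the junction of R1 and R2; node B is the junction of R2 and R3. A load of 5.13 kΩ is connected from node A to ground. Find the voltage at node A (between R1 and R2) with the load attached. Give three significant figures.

Below node A the series string R2+R3 = 3170 Ω sits in parallel with the 5130 Ω load: 1959 Ω.
V_A = 35.2 × 1959/(690 + 1959) = 26.0 V.

V ≈ 26.0 V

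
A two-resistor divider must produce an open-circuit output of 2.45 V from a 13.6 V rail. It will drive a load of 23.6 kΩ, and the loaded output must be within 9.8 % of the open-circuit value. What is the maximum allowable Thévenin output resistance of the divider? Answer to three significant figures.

R_th ≤ 2.56 kΩ

Loading drop = R_th/(R_th + R_L) ≤ 0.0980, so R_th ≤ R_L · ε/(1−ε) = 23.6 kΩ × 0.0980/0.9020 = 2.56 kΩ.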